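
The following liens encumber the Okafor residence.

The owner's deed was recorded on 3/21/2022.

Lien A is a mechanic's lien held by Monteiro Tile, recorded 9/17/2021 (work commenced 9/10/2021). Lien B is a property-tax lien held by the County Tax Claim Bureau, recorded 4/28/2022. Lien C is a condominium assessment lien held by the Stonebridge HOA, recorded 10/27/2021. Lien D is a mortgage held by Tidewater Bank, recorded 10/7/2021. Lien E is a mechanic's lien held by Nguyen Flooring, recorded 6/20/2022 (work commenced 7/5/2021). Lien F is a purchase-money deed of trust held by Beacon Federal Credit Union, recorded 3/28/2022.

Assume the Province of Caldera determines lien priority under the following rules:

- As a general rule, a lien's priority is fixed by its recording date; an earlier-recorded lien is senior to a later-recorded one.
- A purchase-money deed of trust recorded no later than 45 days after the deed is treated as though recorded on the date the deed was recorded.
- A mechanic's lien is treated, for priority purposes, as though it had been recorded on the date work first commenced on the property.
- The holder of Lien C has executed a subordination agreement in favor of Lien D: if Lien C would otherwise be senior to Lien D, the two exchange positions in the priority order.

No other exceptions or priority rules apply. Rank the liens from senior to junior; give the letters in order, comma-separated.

E, A, D, C, F, B

First, effective dates: A relates back to 9/10/2021 (work commenced); E's effective date is 7/5/2021, when work began; F relates back to the deed date 3/21/2022.
By effective date: E (7/5/2021), A (9/10/2021), D (10/7/2021), C (10/27/2021), F (3/21/2022), B (4/28/2022).
C already ranks below D; the subordination has no effect.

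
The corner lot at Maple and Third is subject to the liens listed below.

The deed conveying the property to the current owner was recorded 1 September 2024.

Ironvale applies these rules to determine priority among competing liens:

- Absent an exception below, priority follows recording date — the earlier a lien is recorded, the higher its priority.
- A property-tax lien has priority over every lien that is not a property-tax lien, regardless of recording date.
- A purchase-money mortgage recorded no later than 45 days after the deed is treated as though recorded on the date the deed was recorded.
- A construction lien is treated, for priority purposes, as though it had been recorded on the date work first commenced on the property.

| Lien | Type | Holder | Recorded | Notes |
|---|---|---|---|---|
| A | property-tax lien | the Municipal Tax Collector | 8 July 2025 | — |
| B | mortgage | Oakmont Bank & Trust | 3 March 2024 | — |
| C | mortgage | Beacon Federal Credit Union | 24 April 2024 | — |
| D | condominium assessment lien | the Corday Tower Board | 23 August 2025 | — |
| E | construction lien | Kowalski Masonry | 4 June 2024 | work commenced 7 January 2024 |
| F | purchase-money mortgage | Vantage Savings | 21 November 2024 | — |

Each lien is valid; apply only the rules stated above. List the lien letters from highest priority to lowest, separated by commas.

Adjusting effective dates: E's effective date is 7 January 2024, when work began; F was recorded 81 days after the deed — beyond 45 days — so no relation-back applies.
A, as a property-tax lien, has superpriority and ranks first.
Among the remaining liens, by effective date: E (7 January 2024), B (3 March 2024), C (24 April 2024), F (21 November 2024), D (23 August 2025).

A, E, B, C, F, D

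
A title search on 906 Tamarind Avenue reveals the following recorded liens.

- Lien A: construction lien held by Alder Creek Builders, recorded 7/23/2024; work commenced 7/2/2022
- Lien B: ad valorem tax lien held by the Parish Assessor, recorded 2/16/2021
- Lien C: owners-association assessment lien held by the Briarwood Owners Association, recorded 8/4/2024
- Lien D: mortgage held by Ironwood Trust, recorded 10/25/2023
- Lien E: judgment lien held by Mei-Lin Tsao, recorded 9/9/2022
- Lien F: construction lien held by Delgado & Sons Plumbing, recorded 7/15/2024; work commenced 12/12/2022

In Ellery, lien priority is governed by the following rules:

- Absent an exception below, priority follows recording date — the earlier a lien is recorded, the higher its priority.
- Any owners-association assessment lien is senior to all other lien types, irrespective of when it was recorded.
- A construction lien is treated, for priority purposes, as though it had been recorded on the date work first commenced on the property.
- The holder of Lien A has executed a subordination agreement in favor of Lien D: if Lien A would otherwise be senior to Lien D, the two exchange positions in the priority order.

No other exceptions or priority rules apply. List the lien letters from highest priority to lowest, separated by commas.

C, B, D, E, F, A

Effective dates: A's effective date is 7/2/2022, when work began; F relates back to 12/12/2022 (work commenced).
C, as an owners-association assessment lien, has superpriority and ranks first.
Remaining liens by effective date: B (2/16/2021), A (7/2/2022), E (9/9/2022), F (12/12/2022), D (10/25/2023).
Because A would otherwise rank above D, the subordination swaps them.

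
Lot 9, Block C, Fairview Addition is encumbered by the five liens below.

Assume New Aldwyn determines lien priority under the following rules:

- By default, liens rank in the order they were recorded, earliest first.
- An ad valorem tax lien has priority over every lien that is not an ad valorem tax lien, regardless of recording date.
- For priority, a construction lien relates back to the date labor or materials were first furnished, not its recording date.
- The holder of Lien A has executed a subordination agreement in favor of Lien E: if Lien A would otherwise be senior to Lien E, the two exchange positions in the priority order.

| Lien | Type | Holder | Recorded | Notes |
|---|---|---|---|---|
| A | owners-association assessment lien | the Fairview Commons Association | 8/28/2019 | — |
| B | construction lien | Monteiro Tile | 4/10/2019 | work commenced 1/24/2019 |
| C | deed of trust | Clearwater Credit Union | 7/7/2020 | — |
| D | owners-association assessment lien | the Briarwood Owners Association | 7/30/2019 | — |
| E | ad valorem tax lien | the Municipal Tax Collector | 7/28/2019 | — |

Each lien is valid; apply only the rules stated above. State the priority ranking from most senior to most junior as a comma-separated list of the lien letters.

Effective dates after the stated exceptions: B relates back to 1/24/2019 (work commenced).
E is an ad valorem tax lien, so it outranks all other liens regardless of date.
Among the remaining liens, by effective date: B (1/24/2019), D (7/30/2019), A (8/28/2019), C (7/7/2020).
A already ranks below E; the subordination has no effect.

E, B, D, A, C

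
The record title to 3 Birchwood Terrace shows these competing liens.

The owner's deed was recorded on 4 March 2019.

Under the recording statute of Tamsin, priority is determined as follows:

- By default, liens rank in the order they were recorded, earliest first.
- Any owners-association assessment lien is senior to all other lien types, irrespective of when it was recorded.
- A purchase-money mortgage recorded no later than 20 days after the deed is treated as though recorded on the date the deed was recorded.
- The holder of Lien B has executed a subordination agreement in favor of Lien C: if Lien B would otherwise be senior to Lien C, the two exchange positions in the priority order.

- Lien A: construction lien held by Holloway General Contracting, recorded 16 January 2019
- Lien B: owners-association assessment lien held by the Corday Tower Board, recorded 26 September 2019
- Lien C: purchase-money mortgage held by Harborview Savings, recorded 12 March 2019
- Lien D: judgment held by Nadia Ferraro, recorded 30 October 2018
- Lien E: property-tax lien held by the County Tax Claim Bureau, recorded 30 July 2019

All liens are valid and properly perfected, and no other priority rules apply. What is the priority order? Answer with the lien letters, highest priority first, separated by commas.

Effective dates after the stated exceptions: C relates back to the deed date 4 March 2019.
B is an owners-association assessment lien and takes priority over every other lien.
Ordering the rest by effective date: D (30 October 2018), A (16 January 2019), C (4 March 2019), E (30 July 2019).
The subordination applies — B was senior to C — so B and C swap.

C, D, A, B, E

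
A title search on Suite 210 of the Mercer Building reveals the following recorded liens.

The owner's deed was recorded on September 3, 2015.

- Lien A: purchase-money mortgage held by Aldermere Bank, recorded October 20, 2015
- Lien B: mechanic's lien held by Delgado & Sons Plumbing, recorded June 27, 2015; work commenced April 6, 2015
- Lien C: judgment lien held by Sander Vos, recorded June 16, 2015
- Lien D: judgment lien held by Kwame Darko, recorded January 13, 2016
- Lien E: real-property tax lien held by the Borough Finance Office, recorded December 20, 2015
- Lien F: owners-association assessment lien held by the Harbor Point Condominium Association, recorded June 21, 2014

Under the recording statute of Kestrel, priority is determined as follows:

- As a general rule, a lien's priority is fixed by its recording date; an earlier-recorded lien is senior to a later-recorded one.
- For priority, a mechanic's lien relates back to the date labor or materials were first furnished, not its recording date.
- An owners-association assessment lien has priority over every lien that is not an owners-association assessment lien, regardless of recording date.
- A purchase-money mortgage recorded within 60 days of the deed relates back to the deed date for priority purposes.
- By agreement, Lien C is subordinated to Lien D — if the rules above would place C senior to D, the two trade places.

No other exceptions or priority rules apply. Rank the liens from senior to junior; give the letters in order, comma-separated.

Effective dates: A's effective date is the deed date, September 3, 2015; B relates back to April 6, 2015 (work commenced).
F is an owners-association assessment lien, so it outranks all other liens regardless of date.
Ordering the rest by effective date: B (April 6, 2015), C (June 16, 2015), A (September 3, 2015), E (December 20, 2015), D (January 13, 2016).
C is senior to D before the subordination, so the two trade places.

F, B, D, A, E, C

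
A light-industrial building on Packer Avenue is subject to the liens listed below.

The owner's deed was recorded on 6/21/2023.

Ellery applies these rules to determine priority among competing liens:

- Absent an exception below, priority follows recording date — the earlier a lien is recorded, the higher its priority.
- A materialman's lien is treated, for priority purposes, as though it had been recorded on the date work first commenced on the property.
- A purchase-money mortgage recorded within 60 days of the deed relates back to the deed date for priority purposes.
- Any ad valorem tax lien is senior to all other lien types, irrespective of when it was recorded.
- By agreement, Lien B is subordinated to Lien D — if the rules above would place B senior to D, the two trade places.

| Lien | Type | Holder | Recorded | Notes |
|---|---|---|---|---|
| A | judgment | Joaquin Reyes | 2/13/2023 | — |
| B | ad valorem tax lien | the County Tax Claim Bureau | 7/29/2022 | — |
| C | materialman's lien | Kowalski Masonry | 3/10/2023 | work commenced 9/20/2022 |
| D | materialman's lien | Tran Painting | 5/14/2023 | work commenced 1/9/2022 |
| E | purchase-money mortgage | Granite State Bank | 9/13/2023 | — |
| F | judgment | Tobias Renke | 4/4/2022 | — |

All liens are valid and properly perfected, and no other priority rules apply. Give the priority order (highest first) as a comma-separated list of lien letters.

Adjusting effective dates: C is treated as recorded 9/20/2022, the work-commencement date; D relates back to 1/9/2022 (work commenced); E was recorded 84 days after the deed, outside the 60-day window, so it keeps its recording date.
B is an ad valorem tax lien, so it outranks all other liens regardless of date.
The other liens, earliest effective date first: D (1/9/2022), F (4/4/2022), C (9/20/2022), A (2/13/2023), E (9/13/2023).
Because B would otherwise rank above D, the subordination swaps them.

D, B, F, C, A, E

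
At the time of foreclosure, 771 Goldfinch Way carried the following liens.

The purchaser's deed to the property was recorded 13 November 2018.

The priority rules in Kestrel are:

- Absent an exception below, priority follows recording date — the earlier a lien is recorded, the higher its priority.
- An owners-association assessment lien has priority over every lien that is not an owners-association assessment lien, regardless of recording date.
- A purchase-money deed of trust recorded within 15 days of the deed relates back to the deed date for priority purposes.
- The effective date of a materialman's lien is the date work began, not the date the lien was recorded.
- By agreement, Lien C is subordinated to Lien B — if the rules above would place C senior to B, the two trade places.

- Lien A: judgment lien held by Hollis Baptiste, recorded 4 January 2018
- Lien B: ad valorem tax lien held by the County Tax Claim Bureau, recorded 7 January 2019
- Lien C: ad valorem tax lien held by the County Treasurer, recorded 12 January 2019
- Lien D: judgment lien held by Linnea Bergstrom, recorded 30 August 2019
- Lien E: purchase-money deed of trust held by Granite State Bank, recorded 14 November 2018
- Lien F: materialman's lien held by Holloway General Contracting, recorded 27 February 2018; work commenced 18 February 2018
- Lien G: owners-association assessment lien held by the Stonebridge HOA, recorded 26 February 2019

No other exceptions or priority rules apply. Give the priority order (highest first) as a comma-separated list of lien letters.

G, A, F, E, B, C, D

First, effective dates: E's effective date is the deed date, 13 November 2018; F's effective date is 18 February 2018, when work began.
As an owners-association assessment lien, G is senior to every other lien.
The other liens, earliest effective date first: A (4 January 2018), F (18 February 2018), E (13 November 2018), B (7 January 2019), C (12 January 2019), D (30 August 2019).
C already ranks below B; the subordination has no effect.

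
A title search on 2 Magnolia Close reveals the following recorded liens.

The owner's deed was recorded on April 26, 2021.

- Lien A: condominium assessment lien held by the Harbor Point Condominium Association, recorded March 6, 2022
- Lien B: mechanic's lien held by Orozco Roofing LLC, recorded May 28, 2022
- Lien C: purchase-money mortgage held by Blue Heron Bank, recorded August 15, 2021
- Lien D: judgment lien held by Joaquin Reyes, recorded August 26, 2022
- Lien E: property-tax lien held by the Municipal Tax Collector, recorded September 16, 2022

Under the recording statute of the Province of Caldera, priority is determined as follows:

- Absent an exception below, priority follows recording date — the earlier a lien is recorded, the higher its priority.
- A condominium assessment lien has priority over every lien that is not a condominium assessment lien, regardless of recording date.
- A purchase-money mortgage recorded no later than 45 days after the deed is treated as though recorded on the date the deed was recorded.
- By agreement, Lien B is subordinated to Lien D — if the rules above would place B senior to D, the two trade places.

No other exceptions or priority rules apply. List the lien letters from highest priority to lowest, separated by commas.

Effective dates after the stated exceptions: C missed the 45-day window (111 days after the deed), so its recording date stands.
A is a condominium assessment lien and takes priority over every other lien.
Remaining liens by effective date: C (August 15, 2021), B (May 28, 2022), D (August 26, 2022), E (September 16, 2022).
B would otherwise be senior to D, so under the subordination agreement B and D exchange positions.

A, C, D, B, E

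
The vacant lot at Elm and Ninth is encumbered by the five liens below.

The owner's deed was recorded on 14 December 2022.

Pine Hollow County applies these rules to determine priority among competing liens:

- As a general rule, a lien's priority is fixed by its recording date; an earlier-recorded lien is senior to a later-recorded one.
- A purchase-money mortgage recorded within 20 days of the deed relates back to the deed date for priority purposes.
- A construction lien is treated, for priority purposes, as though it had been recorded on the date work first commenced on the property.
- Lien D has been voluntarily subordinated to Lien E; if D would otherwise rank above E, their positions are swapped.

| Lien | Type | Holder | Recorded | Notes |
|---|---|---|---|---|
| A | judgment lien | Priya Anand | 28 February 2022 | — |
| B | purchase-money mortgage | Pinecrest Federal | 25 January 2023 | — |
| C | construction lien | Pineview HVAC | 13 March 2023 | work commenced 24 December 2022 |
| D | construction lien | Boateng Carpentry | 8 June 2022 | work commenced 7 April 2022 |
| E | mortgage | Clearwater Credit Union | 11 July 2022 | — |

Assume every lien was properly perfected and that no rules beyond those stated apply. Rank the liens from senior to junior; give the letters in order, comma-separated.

Adjusting effective dates: B was recorded 42 days after the deed, outside the 20-day window, so it keeps its recording date; C's effective date is 24 December 2022, when work began; D is treated as recorded 7 April 2022, the work-commencement date.
By effective date, earliest first: A (28 February 2022), D (7 April 2022), E (11 July 2022), C (24 December 2022), B (25 January 2023).
D would otherwise be senior to E, so under the subordination agreement D and E exchange positions.

A, E, D, C, B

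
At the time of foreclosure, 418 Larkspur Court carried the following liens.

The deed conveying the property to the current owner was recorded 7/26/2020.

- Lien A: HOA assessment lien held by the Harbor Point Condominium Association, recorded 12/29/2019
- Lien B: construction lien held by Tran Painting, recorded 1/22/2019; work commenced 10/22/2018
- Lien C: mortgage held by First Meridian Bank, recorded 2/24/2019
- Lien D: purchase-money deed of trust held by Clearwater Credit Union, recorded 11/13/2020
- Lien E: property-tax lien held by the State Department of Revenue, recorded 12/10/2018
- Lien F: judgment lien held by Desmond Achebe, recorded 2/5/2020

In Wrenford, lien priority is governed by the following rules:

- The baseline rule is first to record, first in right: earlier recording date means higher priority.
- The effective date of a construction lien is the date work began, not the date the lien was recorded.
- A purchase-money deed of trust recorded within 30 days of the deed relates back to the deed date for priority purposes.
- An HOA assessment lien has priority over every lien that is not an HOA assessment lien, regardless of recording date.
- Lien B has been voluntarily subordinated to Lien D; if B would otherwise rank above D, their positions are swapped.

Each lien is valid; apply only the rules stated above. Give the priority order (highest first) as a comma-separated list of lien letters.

A, D, E, C, F, B

Effective dates: B is treated as recorded 10/22/2018, the work-commencement date; D was recorded 110 days after the deed, outside the 30-day window, so it keeps its recording date.
A, as an HOA assessment lien, has superpriority and ranks first.
The other liens, earliest effective date first: B (10/22/2018), E (12/10/2018), C (2/24/2019), F (2/5/2020), D (11/13/2020).
The subordination applies — B was senior to D — so B and D swap.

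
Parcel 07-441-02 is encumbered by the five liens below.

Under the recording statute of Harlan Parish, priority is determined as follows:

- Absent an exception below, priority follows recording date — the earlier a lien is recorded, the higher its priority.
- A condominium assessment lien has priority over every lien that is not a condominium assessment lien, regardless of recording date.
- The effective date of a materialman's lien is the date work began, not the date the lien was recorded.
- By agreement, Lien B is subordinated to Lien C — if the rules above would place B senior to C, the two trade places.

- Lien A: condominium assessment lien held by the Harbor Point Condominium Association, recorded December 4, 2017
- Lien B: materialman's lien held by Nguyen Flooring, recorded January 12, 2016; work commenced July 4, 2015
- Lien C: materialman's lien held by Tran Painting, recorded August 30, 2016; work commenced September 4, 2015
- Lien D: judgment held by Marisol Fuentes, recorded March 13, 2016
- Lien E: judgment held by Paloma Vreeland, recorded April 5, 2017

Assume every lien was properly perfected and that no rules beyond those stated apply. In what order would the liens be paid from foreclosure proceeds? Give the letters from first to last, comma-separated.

A, C, B, D, E

Adjusting effective dates: B's effective date is July 4, 2015, when work began; C relates back to September 4, 2015 (work commenced).
A is a condominium assessment lien and takes priority over every other lien.
The other liens, earliest effective date first: B (July 4, 2015), C (September 4, 2015), D (March 13, 2016), E (April 5, 2017).
Because B would otherwise rank above C, the subordination swaps them.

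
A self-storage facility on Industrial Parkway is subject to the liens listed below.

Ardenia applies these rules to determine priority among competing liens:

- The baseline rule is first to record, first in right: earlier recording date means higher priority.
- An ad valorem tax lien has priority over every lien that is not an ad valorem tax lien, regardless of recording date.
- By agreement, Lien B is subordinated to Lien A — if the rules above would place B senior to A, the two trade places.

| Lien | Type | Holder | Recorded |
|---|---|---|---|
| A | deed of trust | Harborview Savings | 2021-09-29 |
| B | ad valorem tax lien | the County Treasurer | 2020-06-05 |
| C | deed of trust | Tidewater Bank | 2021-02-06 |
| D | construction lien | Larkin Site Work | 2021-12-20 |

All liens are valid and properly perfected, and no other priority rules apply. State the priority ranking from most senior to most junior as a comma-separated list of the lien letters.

As an ad valorem tax lien, B is senior to every other lien.
Among the remaining liens, by effective date: C (2021-02-06), A (2021-09-29), D (2021-12-20).
B would otherwise be senior to A, so under the subordination agreement B and A exchange positions.

A, C, B, D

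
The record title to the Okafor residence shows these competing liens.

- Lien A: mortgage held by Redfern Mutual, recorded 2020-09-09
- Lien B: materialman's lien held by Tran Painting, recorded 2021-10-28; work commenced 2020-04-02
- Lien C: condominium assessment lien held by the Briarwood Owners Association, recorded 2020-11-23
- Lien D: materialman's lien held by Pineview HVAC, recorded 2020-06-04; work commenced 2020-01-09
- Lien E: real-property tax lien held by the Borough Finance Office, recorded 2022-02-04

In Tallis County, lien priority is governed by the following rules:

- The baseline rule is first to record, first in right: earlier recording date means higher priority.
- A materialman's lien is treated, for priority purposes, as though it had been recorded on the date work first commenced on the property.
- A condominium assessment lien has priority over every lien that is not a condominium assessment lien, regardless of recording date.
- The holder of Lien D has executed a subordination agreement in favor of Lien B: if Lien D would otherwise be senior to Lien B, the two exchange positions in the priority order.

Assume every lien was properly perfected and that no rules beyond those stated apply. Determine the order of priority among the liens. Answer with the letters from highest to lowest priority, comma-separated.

C, B, D, A, E

First, effective dates: B is treated as recorded 2020-04-02, the work-commencement date; D relates back to 2020-01-09 (work commenced).
C, as a condominium assessment lien, has superpriority and ranks first.
Remaining liens by effective date: D (2020-01-09), B (2020-04-02), A (2020-09-09), E (2022-02-04).
D would otherwise be senior to B, so under the subordination agreement D and B exchange positions.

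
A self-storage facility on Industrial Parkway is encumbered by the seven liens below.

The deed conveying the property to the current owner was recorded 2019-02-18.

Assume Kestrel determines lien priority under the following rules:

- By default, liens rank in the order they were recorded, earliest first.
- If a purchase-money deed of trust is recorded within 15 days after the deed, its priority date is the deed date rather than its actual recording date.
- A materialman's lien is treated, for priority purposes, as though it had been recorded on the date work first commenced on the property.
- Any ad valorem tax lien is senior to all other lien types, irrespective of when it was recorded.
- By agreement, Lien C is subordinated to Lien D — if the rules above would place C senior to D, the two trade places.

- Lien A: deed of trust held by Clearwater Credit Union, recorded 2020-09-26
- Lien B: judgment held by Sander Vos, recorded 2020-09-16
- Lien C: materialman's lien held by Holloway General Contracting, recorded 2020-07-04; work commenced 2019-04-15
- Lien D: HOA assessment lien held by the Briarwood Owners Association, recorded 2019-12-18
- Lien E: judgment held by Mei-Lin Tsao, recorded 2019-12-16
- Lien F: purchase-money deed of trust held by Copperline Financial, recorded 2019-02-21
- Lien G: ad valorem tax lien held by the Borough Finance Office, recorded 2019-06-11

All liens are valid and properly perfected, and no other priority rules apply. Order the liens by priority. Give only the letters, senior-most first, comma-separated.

First, effective dates: C is treated as recorded 2019-04-15, the work-commencement date; F was recorded within the 15-day window, so its effective date is the deed date 2019-02-18.
G is an ad valorem tax lien and takes priority over every other lien.
The other liens, earliest effective date first: F (2019-02-18), C (2019-04-15), E (2019-12-16), D (2019-12-18), B (2020-09-16), A (2020-09-26).
C is senior to D before the subordination, so the two trade places.

G, F, D, E, C, B, A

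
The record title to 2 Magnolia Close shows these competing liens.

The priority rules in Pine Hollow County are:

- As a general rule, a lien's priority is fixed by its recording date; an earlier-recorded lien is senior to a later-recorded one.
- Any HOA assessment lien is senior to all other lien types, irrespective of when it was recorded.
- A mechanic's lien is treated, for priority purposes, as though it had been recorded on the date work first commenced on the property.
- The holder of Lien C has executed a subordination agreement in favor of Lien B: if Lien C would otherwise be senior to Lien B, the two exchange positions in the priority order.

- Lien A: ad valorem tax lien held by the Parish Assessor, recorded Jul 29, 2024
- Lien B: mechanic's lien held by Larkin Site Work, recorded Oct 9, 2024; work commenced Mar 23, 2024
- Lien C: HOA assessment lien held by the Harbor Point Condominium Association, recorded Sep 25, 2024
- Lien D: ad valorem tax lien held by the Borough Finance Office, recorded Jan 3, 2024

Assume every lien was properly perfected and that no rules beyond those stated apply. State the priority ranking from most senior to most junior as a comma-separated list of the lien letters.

First, effective dates: B's effective date is Mar 23, 2024, when work began.
C is an HOA assessment lien, so it outranks all other liens regardless of date.
Among the remaining liens, by effective date: D (Jan 3, 2024), B (Mar 23, 2024), A (Jul 29, 2024).
C would otherwise be senior to B, so under the subordination agreement C and B exchange positions.

B, D, C, A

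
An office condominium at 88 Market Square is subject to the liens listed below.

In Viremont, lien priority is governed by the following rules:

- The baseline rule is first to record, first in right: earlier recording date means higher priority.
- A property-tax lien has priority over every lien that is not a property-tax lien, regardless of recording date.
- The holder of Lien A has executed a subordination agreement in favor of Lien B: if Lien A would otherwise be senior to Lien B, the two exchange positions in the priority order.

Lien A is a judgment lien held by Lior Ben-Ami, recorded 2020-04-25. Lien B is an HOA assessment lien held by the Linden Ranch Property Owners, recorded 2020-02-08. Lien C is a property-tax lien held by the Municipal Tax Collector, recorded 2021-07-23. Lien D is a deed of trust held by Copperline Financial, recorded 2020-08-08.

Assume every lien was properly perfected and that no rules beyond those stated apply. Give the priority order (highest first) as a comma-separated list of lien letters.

C is a property-tax lien and takes priority over every other lien.
Among the remaining liens, by effective date: B (2020-02-08), A (2020-04-25), D (2020-08-08).
Since A is not senior to B, the subordination leaves the order unchanged.

C, B, A, D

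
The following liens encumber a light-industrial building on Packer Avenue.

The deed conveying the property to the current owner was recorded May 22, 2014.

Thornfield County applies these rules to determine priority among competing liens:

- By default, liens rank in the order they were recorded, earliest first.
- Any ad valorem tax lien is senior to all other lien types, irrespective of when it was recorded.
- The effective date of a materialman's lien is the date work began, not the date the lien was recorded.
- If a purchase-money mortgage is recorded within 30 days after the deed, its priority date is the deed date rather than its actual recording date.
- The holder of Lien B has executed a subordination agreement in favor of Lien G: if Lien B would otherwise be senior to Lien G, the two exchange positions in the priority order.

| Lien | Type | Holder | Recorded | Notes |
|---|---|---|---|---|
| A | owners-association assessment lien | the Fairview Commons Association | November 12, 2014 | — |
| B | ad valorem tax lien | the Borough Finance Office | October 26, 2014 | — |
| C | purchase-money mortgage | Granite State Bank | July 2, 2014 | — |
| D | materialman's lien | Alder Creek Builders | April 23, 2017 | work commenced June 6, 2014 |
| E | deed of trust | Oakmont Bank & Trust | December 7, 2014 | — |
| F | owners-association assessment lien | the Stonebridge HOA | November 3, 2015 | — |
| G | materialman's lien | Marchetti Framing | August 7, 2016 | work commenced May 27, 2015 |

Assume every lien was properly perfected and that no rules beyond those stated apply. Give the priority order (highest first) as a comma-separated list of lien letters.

G, D, C, A, E, B, F

Effective dates after the stated exceptions: C was recorded 41 days after the deed — beyond 30 days — so no relation-back applies; D relates back to June 6, 2014 (work commenced); G's effective date is May 27, 2015, when work began.
B is an ad valorem tax lien, so it outranks all other liens regardless of date.
Ordering the rest by effective date: D (June 6, 2014), C (July 2, 2014), A (November 12, 2014), E (December 7, 2014), G (May 27, 2015), F (November 3, 2015).
B is senior to G before the subordination, so the two trade places.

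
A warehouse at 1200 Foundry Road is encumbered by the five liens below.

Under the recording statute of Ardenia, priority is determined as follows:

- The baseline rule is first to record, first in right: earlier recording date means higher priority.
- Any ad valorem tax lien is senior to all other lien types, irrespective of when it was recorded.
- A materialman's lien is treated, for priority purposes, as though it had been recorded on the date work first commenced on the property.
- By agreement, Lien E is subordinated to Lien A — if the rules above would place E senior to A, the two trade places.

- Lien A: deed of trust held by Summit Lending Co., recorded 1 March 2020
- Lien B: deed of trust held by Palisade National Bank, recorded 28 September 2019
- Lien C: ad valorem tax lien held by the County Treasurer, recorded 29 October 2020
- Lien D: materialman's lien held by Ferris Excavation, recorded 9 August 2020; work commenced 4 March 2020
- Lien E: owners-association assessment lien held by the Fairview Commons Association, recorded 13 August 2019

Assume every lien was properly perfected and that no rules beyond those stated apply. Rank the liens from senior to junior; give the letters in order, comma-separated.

C, A, B, E, D

Effective dates after the stated exceptions: D is treated as recorded 4 March 2020, the work-commencement date.
C is an ad valorem tax lien, so it outranks all other liens regardless of date.
Among the remaining liens, by effective date: E (13 August 2019), B (28 September 2019), A (1 March 2020), D (4 March 2020).
The subordination applies — E was senior to A — so E and A swap.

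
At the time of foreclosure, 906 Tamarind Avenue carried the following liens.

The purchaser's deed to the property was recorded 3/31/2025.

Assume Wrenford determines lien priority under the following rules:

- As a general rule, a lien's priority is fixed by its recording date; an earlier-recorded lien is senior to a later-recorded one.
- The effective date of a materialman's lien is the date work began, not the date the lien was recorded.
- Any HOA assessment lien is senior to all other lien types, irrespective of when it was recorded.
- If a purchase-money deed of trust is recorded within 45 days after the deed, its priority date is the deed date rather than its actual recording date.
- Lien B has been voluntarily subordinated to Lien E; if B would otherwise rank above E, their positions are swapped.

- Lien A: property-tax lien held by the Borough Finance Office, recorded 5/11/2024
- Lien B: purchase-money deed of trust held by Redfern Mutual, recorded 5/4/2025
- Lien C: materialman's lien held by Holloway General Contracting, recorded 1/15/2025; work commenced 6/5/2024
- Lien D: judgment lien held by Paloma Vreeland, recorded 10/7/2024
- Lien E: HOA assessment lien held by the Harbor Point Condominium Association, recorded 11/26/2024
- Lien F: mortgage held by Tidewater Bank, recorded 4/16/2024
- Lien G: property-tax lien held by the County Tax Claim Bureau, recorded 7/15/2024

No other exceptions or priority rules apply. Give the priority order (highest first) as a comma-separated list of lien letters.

E, F, A, C, G, D, B

Effective dates after the stated exceptions: B relates back to the deed date 3/31/2025; C's effective date is 6/5/2024, when work began.
E is an HOA assessment lien, so it outranks all other liens regardless of date.
Among the remaining liens, by effective date: F (4/16/2024), A (5/11/2024), C (6/5/2024), G (7/15/2024), D (10/7/2024), B (3/31/2025).
Since B is not senior to E, the subordination leaves the order unchanged.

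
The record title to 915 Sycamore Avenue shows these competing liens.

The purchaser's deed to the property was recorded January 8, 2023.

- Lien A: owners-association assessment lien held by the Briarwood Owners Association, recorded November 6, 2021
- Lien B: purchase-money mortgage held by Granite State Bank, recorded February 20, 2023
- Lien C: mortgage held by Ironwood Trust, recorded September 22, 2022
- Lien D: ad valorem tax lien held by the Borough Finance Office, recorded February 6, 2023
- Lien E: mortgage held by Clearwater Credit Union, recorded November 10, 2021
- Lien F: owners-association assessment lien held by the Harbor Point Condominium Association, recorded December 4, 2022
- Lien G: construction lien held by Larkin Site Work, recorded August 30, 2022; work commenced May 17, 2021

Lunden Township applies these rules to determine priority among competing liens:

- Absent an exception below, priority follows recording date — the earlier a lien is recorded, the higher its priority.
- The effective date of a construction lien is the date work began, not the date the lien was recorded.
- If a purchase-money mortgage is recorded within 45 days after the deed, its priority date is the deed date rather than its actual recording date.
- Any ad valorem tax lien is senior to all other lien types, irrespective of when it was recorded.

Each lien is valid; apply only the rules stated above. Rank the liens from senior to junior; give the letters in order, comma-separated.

D, G, A, E, C, F, B

Effective dates: B's effective date is the deed date, January 8, 2023; G's effective date is May 17, 2021, when work began.
As an ad valorem tax lien, D is senior to every other lien.
Among the remaining liens, by effective date: G (May 17, 2021), A (November 6, 2021), E (November 10, 2021), C (September 22, 2022), F (December 4, 2022), B (January 8, 2023).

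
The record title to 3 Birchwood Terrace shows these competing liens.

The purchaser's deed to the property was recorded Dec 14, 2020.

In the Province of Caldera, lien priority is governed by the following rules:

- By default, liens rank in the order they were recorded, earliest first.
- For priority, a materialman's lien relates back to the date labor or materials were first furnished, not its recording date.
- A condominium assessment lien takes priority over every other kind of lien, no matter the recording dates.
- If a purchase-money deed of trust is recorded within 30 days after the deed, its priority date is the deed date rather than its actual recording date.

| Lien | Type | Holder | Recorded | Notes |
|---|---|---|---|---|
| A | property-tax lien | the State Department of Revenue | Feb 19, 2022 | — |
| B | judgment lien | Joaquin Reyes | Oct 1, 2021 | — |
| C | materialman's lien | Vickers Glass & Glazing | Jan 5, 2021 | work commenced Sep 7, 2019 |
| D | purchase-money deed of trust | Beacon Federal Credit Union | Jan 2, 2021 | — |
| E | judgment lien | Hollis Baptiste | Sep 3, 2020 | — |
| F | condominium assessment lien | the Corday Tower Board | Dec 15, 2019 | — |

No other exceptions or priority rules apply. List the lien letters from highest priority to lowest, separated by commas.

F, C, E, D, B, A

Adjusting effective dates: C is treated as recorded Sep 7, 2019, the work-commencement date; D's effective date is the deed date, Dec 14, 2020.
F, as a condominium assessment lien, has superpriority and ranks first.
Among the remaining liens, by effective date: C (Sep 7, 2019), E (Sep 3, 2020), D (Dec 14, 2020), B (Oct 1, 2021), A (Feb 19, 2022).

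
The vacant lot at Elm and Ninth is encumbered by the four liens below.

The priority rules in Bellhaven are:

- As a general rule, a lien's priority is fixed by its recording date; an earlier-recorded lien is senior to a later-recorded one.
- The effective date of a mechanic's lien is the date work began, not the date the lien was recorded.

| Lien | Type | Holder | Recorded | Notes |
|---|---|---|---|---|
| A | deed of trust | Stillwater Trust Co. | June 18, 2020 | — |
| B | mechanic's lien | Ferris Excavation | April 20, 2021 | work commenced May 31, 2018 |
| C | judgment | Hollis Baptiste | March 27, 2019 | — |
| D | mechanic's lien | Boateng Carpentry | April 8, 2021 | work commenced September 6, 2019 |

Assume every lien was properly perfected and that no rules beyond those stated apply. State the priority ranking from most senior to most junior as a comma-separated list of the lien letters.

Adjusting effective dates: B is treated as recorded May 31, 2018, the work-commencement date; D's effective date is September 6, 2019, when work began.
Sorted by effective date: B (May 31, 2018), C (March 27, 2019), D (September 6, 2019), A (June 18, 2020).

B, C, D, A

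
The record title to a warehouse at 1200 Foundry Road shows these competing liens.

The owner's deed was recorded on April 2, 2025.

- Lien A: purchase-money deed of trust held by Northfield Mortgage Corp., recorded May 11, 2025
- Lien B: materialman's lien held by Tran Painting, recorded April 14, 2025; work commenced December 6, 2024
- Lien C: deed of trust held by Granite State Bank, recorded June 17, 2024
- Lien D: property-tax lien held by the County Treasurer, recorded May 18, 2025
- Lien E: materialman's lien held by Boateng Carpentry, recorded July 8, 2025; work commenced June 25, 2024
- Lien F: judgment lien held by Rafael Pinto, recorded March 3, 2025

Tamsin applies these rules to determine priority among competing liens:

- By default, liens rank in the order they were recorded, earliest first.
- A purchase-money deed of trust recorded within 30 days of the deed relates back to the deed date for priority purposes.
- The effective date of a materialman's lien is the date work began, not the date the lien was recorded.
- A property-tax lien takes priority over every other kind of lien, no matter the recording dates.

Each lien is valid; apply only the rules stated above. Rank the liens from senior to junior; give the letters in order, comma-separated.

Adjusting effective dates: A missed the 30-day window (39 days after the deed), so its recording date stands; B is treated as recorded December 6, 2024, the work-commencement date; E relates back to June 25, 2024 (work commenced).
D, as a property-tax lien, has superpriority and ranks first.
Ordering the rest by effective date: C (June 17, 2024), E (June 25, 2024), B (December 6, 2024), F (March 3, 2025), A (May 11, 2025).

D, C, E, B, F, A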